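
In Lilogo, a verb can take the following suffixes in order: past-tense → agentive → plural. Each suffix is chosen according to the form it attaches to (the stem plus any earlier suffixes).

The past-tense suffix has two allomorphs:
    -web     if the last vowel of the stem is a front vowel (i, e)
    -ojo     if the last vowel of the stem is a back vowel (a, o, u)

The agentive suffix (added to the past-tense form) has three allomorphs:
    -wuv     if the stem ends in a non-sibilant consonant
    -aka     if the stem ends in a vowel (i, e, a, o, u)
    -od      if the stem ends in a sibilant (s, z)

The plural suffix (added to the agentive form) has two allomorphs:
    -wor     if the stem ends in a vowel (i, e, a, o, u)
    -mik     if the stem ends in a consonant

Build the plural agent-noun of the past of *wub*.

The last vowel of *wub* is /u/, which is a back vowel, so the past-tense suffix is -ojo, giving *wubojo*.
The final sound of the past-tense form *wubojo* is /o/, which is a vowel, so the agentive suffix is -aka, giving *wubojoaka*.
Since the final sound of the agentive form *wubojoaka* is /a/ (a vowel), it takes -wor, giving *wubojoakawor*.

wubojoakawor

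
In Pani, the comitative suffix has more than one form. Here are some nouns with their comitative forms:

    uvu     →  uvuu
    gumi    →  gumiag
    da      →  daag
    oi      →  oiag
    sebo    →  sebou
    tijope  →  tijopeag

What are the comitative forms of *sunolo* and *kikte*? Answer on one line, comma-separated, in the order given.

sunolou, kikteag

Looking at the last vowel of each stem: -u when the last vowel of the stem is a rounded vowel (*uvu*, *sebo*); -ag when the last vowel of the stem is an unrounded vowel (*gumi*, *da*, *oi*, *tijope*).
*sunolo*: last vowel = /o/, a rounded vowel → -u → *sunolou*.
*kikte*: last vowel = /e/, an unrounded vowel → -ag → *kikteag*.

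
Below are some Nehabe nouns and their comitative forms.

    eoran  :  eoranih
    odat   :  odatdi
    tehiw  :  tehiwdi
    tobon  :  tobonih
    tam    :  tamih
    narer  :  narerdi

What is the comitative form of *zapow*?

zapowdi

The pattern is nasality of the final consonant: -ih when the stem ends in a nasal (*eoran*, *tobon*, *tam*); -di when the stem ends in a non-nasal consonant (*odat*, *tehiw*, *narer*).
*zapow* — final consonant /w/ (non-nasal) → -di → *zapowdi*.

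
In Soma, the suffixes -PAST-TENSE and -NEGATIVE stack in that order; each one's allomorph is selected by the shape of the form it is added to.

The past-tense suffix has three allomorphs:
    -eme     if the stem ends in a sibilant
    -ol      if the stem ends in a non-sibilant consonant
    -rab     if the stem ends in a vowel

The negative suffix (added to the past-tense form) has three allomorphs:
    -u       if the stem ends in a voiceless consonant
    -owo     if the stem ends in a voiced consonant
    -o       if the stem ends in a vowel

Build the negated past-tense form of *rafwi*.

rafwirabowo

*rafwi*: final sound = /i/, a vowel → -rab → *rafwirab*.
Since the final sound of the past-tense form *rafwirab* is /b/ (a voiced consonant), it takes -owo, giving *rafwirabowo*.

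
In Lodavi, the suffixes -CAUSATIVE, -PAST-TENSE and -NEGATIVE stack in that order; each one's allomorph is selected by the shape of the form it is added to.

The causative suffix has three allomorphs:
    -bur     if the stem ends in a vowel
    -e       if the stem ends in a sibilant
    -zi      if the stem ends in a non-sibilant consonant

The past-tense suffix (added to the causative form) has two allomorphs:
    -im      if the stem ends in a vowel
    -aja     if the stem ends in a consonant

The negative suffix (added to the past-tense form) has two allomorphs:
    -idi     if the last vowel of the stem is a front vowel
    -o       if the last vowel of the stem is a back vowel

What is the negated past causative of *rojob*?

rojobziimidi

*rojob* — final sound /b/ (a non-sibilant consonant) → -zi → *rojobzi*.
The causative form *rojobzi* — final sound /i/ (a vowel) → -im → *rojobziim*.
The past-tense form *rojobziim* — last vowel /i/ (a front vowel) → -idi → *rojobziimidi*.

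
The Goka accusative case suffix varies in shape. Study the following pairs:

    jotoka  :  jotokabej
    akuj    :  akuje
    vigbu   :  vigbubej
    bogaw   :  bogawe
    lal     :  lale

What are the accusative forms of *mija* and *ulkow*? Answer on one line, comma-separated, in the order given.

mijabej, ulkowe

The alternation tracks the final sound of the stem — -e when the stem ends in a consonant (*akuj*, *bogaw*, *lal*); -bej when the stem ends in a vowel (*jotoka*, *vigbu*).
Since the final sound of *mija* is /a/ (a vowel), it takes -bej, giving *mijabej*.
*ulkow*: final sound = /w/, a consonant → -e → *ulkowe*.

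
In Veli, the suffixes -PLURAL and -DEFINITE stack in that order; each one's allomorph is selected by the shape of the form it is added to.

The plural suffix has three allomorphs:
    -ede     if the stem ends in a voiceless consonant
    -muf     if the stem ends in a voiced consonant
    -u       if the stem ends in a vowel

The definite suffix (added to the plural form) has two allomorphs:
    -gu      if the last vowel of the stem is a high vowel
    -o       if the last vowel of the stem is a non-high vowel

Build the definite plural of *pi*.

piugu

*pi* — final sound /i/ (a vowel) → -u → *piu*.
The last vowel of the plural form *piu* is /u/, which is a high vowel, so the definite suffix is -gu, giving *piugu*.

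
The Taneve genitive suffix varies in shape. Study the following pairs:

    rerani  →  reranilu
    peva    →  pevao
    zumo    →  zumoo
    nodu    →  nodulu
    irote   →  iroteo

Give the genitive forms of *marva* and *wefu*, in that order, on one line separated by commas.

The suffix is conditioned by the last vowel: -lu when the last vowel of the stem is a high vowel (*rerani*, *nodu*); -o when the last vowel of the stem is a non-high vowel (*peva*, *zumo*, *irote*).
*marva*: last vowel = /a/, a non-high vowel → -o → *marvao*.
Since the last vowel of *wefu* is /u/ (a high vowel), it takes -lu, giving *wefulu*.

marvao, wefulu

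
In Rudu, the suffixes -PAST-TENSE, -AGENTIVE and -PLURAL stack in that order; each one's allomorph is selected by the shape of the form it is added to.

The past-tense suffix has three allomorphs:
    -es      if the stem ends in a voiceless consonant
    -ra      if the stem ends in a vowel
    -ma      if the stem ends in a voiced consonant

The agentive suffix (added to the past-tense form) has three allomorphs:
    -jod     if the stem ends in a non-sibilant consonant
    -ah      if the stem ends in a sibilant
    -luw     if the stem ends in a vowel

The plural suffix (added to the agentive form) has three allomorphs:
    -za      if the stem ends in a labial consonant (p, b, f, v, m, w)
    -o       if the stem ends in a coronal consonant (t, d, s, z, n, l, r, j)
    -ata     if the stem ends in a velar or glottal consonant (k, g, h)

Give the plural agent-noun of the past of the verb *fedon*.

fedonmaluwza

Since the final sound of *fedon* is /n/ (a voiced consonant), it takes -ma, giving *fedonma*.
The past-tense form *fedonma* — final sound /a/ (a vowel) → -luw → *fedonmaluw*.
The agentive form *fedonmaluw*: final consonant = /w/, labial → -za → *fedonmaluwza*.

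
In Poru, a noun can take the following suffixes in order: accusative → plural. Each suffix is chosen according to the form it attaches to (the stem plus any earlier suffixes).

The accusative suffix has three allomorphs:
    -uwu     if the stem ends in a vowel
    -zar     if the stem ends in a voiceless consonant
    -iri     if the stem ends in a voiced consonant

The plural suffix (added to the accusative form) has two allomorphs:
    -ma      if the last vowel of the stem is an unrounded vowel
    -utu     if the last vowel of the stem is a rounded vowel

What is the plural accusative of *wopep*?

wopepzarma

The final sound of *wopep* is /p/, which is a voiceless consonant, so the accusative suffix is -zar, giving *wopepzar*.
The accusative form *wopepzar* — last vowel /a/ (an unrounded vowel) → -ma → *wopepzarma*.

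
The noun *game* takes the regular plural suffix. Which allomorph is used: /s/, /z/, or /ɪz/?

The stem *game* ends in a voiced non-sibilant sound.
The plural suffix surfaces as /ɪz/ after sibilants, /s/ after other voiceless consonants, and /z/ after other voiced sounds.
So the plural -s on *game* is pronounced /z/.

/z/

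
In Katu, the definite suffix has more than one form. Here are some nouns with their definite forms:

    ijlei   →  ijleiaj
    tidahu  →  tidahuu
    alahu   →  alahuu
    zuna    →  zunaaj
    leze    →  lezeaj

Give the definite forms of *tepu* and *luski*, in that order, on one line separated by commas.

The pattern is rounding harmony: -u when the last vowel of the stem is a rounded vowel (*tidahu*, *alahu*); -aj when the last vowel of the stem is an unrounded vowel (*ijlei*, *zuna*, *leze*).
Since the last vowel of *tepu* is /u/ (a rounded vowel), it takes -u, giving *tepuu*.
*luski*: last vowel = /i/, an unrounded vowel → -aj → *luskiaj*.

tepuu, luskiaj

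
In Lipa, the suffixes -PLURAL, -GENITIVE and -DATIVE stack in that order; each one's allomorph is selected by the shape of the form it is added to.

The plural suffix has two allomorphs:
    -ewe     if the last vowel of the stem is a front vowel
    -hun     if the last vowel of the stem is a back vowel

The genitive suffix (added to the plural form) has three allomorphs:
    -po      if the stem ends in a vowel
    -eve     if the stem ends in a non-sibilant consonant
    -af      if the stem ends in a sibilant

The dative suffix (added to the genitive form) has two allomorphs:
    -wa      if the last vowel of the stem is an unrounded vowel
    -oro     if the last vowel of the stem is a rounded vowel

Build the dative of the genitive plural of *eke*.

ekeewepooro

*eke*: last vowel = /e/, a front vowel → -ewe → *ekeewe*.
The plural form *ekeewe* — final sound /e/ (a vowel) → -po → *ekeewepo*.
Since the last vowel of the genitive form *ekeewepo* is /o/ (a rounded vowel), it takes -oro, giving *ekeewepooro*.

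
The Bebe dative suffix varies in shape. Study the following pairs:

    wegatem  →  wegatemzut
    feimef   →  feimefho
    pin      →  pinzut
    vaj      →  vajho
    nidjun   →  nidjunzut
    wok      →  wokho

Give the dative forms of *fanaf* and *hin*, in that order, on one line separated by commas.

The alternation tracks the final consonant of the stem — -zut when the stem ends in a nasal (*wegatem*, *pin*, *nidjun*); -ho when the stem ends in a non-nasal consonant (*feimef*, *vaj*, *wok*).
The final consonant of *fanaf* is /f/, which is non-nasal, so the suffix is -ho, giving *fanafho*.
*hin*: final consonant = /n/, a nasal → -zut → *hinzut*.

fanafho, hinzut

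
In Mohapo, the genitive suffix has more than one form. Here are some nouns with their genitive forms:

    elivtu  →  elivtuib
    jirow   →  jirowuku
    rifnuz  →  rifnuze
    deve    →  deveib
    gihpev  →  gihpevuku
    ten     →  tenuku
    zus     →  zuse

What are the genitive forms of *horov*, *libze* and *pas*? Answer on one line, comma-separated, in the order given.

horovuku, libzeib, pase

The alternation tracks the final sound of the stem — -e when the stem ends in a sibilant (*rifnuz*, *zus*); -uku when the stem ends in a non-sibilant consonant (*jirow*, *gihpev*, *ten*); -ib when the stem ends in a vowel (*elivtu*, *deve*).
Since the final sound of *horov* is /v/ (a non-sibilant consonant), it takes -uku, giving *horovuku*.
*libze*: final sound = /e/, a vowel → -ib → *libzeib*.
*pas*: final sound = /s/, a sibilant → -e → *pase*.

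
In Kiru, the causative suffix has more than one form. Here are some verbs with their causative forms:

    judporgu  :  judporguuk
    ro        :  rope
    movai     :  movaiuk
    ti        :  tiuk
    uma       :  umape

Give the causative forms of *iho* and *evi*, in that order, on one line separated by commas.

ihope, eviuk

The suffix is conditioned by the last vowel: -uk when the last vowel of the stem is a high vowel (*judporgu*, *movai*, *ti*); -pe when the last vowel of the stem is a non-high vowel (*ro*, *uma*).
The last vowel of *iho* is /o/, which is a non-high vowel, so the suffix is -pe, giving *ihope*.
The last vowel of *evi* is /i/, which is a high vowel, so the suffix is -uk, giving *eviuk*.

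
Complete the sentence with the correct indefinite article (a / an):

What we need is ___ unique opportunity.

a

The indefinite article is chosen by the initial *sound* of the following word, not its spelling.
*unique* begins with the sound /juː/ (u pronounced /juː/) — a consonant sound.
So the article is *a*: What we need is a unique opportunity.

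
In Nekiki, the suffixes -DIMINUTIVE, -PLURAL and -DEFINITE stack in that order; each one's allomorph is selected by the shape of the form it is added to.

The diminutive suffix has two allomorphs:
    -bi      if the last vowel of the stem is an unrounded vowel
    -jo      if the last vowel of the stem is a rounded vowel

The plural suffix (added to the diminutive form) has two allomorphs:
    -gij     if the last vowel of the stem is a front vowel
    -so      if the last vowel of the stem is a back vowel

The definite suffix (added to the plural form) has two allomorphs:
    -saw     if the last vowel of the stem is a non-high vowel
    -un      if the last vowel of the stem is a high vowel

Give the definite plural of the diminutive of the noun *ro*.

Since the last vowel of *ro* is /o/ (a rounded vowel), it takes -jo, giving *rojo*.
The diminutive form *rojo* — last vowel /o/ (a back vowel) → -so → *rojoso*.
The plural form *rojoso*: last vowel = /o/, a non-high vowel → -saw → *rojososaw*.

rojososaw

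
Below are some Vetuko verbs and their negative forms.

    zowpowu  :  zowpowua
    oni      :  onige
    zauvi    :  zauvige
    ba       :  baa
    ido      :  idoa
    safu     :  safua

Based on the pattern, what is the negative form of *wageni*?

wagenige

The suffix is conditioned by the last vowel: -ge when the last vowel of the stem is a front vowel (*oni*, *zauvi*); -a when the last vowel of the stem is a back vowel (*zowpowu*, *ba*, *ido*, *safu*).
The last vowel of *wageni* is /i/, which is a front vowel, so the suffix is -ge, giving *wagenige*.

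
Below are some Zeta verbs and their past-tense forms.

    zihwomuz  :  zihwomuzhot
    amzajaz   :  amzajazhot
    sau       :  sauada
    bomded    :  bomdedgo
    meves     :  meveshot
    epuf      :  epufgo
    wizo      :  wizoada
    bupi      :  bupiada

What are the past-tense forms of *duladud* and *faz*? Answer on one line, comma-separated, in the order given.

duladudgo, fazhot

The alternation tracks the final sound of the stem — -hot when the stem ends in a sibilant (*zihwomuz*, *amzajaz*, *meves*); -go when the stem ends in a non-sibilant consonant (*bomded*, *epuf*); -ada when the stem ends in a vowel (*sau*, *wizo*, *bupi*).
Since the final sound of *duladud* is /d/ (a non-sibilant consonant), it takes -go, giving *duladudgo*.
Since the final sound of *faz* is /z/ (a sibilant), it takes -hot, giving *fazhot*.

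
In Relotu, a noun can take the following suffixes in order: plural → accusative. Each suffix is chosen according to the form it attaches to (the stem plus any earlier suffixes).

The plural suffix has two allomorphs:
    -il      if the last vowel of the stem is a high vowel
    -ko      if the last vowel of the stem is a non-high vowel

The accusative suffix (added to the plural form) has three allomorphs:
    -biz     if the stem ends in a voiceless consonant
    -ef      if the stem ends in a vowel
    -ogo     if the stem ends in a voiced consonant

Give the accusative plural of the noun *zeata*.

The last vowel of *zeata* is /a/, which is a non-high vowel, so the plural suffix is -ko, giving *zeatako*.
The final sound of the plural form *zeatako* is /o/, which is a vowel, so the accusative suffix is -ef, giving *zeatakoef*.

zeatakoef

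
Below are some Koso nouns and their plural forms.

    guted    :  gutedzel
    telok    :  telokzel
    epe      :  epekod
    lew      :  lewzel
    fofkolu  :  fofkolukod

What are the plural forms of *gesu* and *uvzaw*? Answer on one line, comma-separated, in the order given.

gesukod, uvzawzel

Looking at the final sound of each stem: -zel when the stem ends in a consonant (*guted*, *telok*, *lew*); -kod when the stem ends in a vowel (*epe*, *fofkolu*).
*gesu* — final sound /u/ (a vowel) → -kod → *gesukod*.
Since the final sound of *uvzaw* is /w/ (a consonant), it takes -zel, giving *uvzawzel*.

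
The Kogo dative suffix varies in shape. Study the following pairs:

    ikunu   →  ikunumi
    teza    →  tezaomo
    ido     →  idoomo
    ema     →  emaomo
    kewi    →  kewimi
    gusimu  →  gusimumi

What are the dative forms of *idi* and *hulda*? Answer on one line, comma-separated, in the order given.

idimi, huldaomo

Looking at the last vowel of each stem: -mi when the last vowel of the stem is a high vowel (*ikunu*, *kewi*, *gusimu*); -omo when the last vowel of the stem is a non-high vowel (*teza*, *ido*, *ema*).
Since the last vowel of *idi* is /i/ (a high vowel), it takes -mi, giving *idimi*.
The last vowel of *hulda* is /a/, which is a non-high vowel, so the suffix is -omo, giving *huldaomo*.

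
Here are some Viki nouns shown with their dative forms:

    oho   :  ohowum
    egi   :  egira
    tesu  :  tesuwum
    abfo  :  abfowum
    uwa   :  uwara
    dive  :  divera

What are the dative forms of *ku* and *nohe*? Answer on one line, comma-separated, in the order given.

Looking at the last vowel of each stem: -wum when the last vowel of the stem is a rounded vowel (*oho*, *tesu*, *abfo*); -ra when the last vowel of the stem is an unrounded vowel (*egi*, *uwa*, *dive*).
Since the last vowel of *ku* is /u/ (a rounded vowel), it takes -wum, giving *kuwum*.
*nohe* — last vowel /e/ (an unrounded vowel) → -ra → *nohera*.

kuwum, nohera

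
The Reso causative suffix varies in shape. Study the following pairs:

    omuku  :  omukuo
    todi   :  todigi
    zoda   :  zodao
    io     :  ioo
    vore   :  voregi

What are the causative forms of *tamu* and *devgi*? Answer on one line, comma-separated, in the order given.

The suffix is conditioned by the last vowel: -gi when the last vowel of the stem is a front vowel (*todi*, *vore*); -o when the last vowel of the stem is a back vowel (*omuku*, *zoda*, *io*).
The last vowel of *tamu* is /u/, which is a back vowel, so the suffix is -o, giving *tamuo*.
The last vowel of *devgi* is /i/, which is a front vowel, so the suffix is -gi, giving *devgigi*.

tamuo, devgigi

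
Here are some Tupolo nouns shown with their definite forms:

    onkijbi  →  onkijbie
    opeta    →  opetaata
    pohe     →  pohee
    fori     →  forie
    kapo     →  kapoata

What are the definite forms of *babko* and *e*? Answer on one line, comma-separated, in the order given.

babkoata, ee

Looking at the last vowel of each stem: -e when the last vowel of the stem is a front vowel (*onkijbi*, *pohe*, *fori*); -ata when the last vowel of the stem is a back vowel (*opeta*, *kapo*).
Since the last vowel of *babko* is /o/ (a back vowel), it takes -ata, giving *babkoata*.
*e* — last vowel /e/ (a front vowel) → -e → *ee*.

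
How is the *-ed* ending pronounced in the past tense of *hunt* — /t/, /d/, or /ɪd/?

/ɪd/

The stem *hunt* ends in /t/ or /d/.
The -ed suffix is realized as /ɪd/ after /t, d/; as /t/ after other voiceless consonants; and as /d/ after other voiced sounds.
So -ed on *hunt* is pronounced /ɪd/.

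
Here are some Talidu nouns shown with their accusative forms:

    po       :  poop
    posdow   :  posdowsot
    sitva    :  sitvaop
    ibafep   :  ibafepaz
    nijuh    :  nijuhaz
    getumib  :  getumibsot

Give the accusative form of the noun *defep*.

defepaz

The suffix is conditioned by the final sound: -az when the stem ends in a voiceless consonant (*ibafep*, *nijuh*); -sot when the stem ends in a voiced consonant (*posdow*, *getumib*); -op when the stem ends in a vowel (*po*, *sitva*).
The final sound of *defep* is /p/, which is a voiceless consonant, so the suffix is -az, giving *defepaz*.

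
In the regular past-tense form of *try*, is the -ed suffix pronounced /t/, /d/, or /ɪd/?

/d/

The stem *try* ends in a voiced sound other than /d/.
The -ed suffix is realized as /ɪd/ after /t, d/; as /t/ after other voiceless consonants; and as /d/ after other voiced sounds.
So -ed on *try* is pronounced /d/.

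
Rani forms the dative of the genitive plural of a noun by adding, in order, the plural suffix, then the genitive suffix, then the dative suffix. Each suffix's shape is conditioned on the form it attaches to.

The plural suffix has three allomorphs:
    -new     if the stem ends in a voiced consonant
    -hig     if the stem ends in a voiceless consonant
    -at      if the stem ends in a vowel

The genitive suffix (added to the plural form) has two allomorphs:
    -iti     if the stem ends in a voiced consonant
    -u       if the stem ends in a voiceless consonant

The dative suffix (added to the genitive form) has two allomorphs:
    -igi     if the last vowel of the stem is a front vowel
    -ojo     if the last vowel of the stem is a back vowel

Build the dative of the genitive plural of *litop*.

litophigitiigi

The final sound of *litop* is /p/, which is a voiceless consonant, so the plural suffix is -hig, giving *litophig*.
The plural form *litophig*: final consonant = /g/, voiced → -iti → *litophigiti*.
Since the last vowel of the genitive form *litophigiti* is /i/ (a front vowel), it takes -igi, giving *litophigitiigi*.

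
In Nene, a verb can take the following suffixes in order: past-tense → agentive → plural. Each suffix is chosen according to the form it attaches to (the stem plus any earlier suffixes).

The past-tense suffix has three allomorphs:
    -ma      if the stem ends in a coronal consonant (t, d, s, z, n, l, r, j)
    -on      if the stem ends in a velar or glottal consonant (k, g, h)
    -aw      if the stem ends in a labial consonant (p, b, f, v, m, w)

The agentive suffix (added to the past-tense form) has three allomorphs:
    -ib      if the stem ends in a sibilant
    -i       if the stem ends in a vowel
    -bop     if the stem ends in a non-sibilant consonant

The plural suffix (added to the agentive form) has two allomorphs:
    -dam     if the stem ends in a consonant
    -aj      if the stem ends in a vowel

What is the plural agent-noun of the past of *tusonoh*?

Since the final consonant of *tusonoh* is /h/ (velar/glottal), it takes -on, giving *tusonohon*.
The past-tense form *tusonohon*: final sound = /n/, a non-sibilant consonant → -bop → *tusonohonbop*.
The agentive form *tusonohonbop*: final sound = /p/, a consonant → -dam → *tusonohonbopdam*.

tusonohonbopdam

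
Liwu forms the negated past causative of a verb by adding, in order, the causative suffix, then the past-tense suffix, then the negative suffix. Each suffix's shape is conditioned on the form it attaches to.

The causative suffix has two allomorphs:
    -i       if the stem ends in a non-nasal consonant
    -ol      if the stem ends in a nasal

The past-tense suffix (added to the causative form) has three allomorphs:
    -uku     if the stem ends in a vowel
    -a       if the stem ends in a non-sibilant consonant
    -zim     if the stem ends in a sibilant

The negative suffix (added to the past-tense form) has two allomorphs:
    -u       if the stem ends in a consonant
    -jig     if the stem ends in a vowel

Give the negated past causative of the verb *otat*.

*otat* — final consonant /t/ (non-nasal) → -i → *otati*.
The final sound of the causative form *otati* is /i/, which is a vowel, so the past-tense suffix is -uku, giving *otatiuku*.
The past-tense form *otatiuku* — final sound /u/ (a vowel) → -jig → *otatiukujig*.

otatiukujig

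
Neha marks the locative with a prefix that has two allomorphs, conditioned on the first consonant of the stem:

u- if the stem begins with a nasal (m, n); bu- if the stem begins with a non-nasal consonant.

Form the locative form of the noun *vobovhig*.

Since the first consonant of *vobovhig* is /v/ (non-nasal), it takes bu-, giving *buvobovhig*.

buvobovhig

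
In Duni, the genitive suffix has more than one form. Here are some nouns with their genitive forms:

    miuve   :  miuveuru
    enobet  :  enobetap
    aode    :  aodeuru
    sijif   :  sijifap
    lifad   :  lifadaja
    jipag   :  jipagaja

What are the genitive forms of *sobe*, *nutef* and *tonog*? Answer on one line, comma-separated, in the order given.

Looking at the final sound of each stem: -ap when the stem ends in a voiceless consonant (*enobet*, *sijif*); -aja when the stem ends in a voiced consonant (*lifad*, *jipag*); -uru when the stem ends in a vowel (*miuve*, *aode*).
*sobe*: final sound = /e/, a vowel → -uru → *sobeuru*.
*nutef* — final sound /f/ (a voiceless consonant) → -ap → *nutefap*.
*tonog* — final sound /g/ (a voiced consonant) → -aja → *tonogaja*.

sobeuru, nutefap, tonogaja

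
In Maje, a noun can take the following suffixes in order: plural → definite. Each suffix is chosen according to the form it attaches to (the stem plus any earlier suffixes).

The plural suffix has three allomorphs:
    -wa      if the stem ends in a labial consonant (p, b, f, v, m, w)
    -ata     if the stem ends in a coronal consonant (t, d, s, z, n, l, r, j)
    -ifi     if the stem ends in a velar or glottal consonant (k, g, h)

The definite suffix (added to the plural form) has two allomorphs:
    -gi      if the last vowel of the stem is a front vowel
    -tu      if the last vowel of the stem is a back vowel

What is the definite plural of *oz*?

ozatatu

Since the final consonant of *oz* is /z/ (coronal), it takes -ata, giving *ozata*.
The last vowel of the plural form *ozata* is /a/, which is a back vowel, so the definite suffix is -tu, giving *ozatatu*.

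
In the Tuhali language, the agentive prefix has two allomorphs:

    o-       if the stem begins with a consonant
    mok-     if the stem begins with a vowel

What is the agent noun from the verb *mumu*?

omumu

The first sound of *mumu* is /m/, which is a consonant, so the prefix is o-, giving *omumu*.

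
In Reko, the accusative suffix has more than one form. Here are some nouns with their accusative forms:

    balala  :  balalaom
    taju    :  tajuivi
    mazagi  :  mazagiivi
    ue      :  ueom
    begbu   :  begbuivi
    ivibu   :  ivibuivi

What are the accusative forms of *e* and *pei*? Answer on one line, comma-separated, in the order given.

eom, peiivi

The alternation tracks the last vowel of the stem — -ivi when the last vowel of the stem is a high vowel (*taju*, *mazagi*, *begbu*, *ivibu*); -om when the last vowel of the stem is a non-high vowel (*balala*, *ue*).
*e*: last vowel = /e/, a non-high vowel → -om → *eom*.
*pei*: last vowel = /i/, a high vowel → -ivi → *peiivi*.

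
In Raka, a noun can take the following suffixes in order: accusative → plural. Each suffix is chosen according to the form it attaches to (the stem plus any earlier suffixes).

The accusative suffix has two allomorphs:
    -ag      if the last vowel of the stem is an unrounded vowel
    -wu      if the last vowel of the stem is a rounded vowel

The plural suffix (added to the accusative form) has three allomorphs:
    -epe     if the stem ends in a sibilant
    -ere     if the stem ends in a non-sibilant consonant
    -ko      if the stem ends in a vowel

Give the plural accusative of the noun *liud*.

liudwuko

Since the last vowel of *liud* is /u/ (a rounded vowel), it takes -wu, giving *liudwu*.
The accusative form *liudwu* — final sound /u/ (a vowel) → -ko → *liudwuko*.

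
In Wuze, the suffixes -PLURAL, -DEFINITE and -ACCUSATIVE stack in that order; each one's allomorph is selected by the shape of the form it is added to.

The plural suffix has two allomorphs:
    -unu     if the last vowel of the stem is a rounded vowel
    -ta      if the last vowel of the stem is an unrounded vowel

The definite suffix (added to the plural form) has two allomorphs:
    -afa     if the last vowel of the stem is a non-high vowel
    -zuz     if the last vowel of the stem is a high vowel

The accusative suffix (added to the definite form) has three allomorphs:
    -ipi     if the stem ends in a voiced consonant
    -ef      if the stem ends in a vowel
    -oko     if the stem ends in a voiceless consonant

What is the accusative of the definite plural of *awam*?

awamtaafaef

The last vowel of *awam* is /a/, which is an unrounded vowel, so the plural suffix is -ta, giving *awamta*.
The last vowel of the plural form *awamta* is /a/, which is a non-high vowel, so the definite suffix is -afa, giving *awamtaafa*.
The definite form *awamtaafa* — final sound /a/ (a vowel) → -ef → *awamtaafaef*.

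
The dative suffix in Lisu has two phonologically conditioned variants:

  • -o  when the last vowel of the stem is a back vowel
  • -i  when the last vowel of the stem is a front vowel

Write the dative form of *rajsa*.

rajsao

*rajsa* — last vowel /a/ (a back vowel) → -o → *rajsao*.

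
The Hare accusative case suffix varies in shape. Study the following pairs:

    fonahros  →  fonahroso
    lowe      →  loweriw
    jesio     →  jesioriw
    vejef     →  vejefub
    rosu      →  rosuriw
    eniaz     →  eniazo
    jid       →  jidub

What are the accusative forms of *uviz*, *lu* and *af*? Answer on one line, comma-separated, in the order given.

uvizo, luriw, afub

The pattern is sibilance of the final sound: -o when the stem ends in a sibilant (*fonahros*, *eniaz*); -ub when the stem ends in a non-sibilant consonant (*vejef*, *jid*); -riw when the stem ends in a vowel (*lowe*, *jesio*, *rosu*).
Since the final sound of *uviz* is /z/ (a sibilant), it takes -o, giving *uvizo*.
*lu* — final sound /u/ (a vowel) → -riw → *luriw*.
The final sound of *af* is /f/, which is a non-sibilant consonant, so the suffix is -ub, giving *afub*.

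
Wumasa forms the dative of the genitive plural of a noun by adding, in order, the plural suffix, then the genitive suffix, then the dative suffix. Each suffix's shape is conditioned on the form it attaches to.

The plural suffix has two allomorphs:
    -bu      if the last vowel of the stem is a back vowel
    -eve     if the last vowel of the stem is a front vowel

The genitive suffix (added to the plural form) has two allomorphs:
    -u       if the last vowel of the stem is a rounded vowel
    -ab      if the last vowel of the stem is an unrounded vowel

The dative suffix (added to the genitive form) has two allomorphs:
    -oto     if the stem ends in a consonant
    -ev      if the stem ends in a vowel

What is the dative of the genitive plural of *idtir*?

idtireveaboto

*idtir*: last vowel = /i/, a front vowel → -eve → *idtireve*.
The plural form *idtireve* — last vowel /e/ (an unrounded vowel) → -ab → *idtireveab*.
Since the final sound of the genitive form *idtireveab* is /b/ (a consonant), it takes -oto, giving *idtireveaboto*.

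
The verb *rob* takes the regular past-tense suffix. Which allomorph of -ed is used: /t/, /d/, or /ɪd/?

/d/

The stem *rob* ends in a voiced sound other than /d/.
The -ed suffix is realized as /ɪd/ after /t, d/; as /t/ after other voiceless consonants; and as /d/ after other voiced sounds.
So -ed on *rob* is pronounced /d/.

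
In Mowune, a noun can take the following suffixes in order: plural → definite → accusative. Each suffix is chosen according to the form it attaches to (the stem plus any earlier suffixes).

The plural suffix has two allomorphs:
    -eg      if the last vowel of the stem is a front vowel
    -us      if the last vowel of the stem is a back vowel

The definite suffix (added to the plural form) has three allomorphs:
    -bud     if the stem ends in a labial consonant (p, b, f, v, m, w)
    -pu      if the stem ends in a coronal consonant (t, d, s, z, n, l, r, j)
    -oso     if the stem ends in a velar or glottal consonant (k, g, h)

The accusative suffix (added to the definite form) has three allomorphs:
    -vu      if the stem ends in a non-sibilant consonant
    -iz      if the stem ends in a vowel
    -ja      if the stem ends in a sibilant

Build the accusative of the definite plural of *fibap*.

fibapuspuiz

Since the last vowel of *fibap* is /a/ (a back vowel), it takes -us, giving *fibapus*.
Since the final consonant of the plural form *fibapus* is /s/ (coronal), it takes -pu, giving *fibapuspu*.
The definite form *fibapuspu* — final sound /u/ (a vowel) → -iz → *fibapuspuiz*.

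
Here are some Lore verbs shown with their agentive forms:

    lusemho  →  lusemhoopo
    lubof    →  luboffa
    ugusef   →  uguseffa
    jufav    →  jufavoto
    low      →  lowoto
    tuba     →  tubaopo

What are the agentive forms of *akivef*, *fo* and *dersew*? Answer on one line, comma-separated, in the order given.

akiveffa, foopo, dersewoto

The pattern is voicing of the final sound: -fa when the stem ends in a voiceless consonant (*lubof*, *ugusef*); -oto when the stem ends in a voiced consonant (*jufav*, *low*); -opo when the stem ends in a vowel (*lusemho*, *tuba*).
*akivef* — final sound /f/ (a voiceless consonant) → -fa → *akiveffa*.
*fo*: final sound = /o/, a vowel → -opo → *foopo*.
*dersew*: final sound = /w/, a voiced consonant → -oto → *dersewoto*.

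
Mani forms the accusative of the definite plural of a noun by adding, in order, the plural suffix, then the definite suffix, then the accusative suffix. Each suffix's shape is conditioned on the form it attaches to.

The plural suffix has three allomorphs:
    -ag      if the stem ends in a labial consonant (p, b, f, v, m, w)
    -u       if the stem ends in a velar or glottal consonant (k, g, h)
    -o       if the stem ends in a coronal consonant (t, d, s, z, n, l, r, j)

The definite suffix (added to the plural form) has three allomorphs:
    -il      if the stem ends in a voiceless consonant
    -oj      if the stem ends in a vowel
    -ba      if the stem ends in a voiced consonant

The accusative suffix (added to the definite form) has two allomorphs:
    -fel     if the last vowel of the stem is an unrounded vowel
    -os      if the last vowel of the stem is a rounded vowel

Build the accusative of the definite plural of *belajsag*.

belajsaguojos

*belajsag* — final consonant /g/ (velar/glottal) → -u → *belajsagu*.
Since the final sound of the plural form *belajsagu* is /u/ (a vowel), it takes -oj, giving *belajsaguoj*.
The definite form *belajsaguoj*: last vowel = /o/, a rounded vowel → -os → *belajsaguojos*.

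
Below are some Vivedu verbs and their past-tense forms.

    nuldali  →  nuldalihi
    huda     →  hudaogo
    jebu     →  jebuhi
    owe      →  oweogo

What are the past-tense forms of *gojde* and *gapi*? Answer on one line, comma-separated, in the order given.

gojdeogo, gapihi

The suffix is conditioned by the last vowel: -hi when the last vowel of the stem is a high vowel (*nuldali*, *jebu*); -ogo when the last vowel of the stem is a non-high vowel (*huda*, *owe*).
*gojde* — last vowel /e/ (a non-high vowel) → -ogo → *gojdeogo*.
The last vowel of *gapi* is /i/, which is a high vowel, so the suffix is -hi, giving *gapihi*.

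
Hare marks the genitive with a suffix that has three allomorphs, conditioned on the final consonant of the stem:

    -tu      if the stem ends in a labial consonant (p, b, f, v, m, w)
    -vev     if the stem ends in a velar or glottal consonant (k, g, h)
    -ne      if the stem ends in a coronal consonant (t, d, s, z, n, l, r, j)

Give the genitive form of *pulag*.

Since the final consonant of *pulag* is /g/ (velar/glottal), it takes -vev, giving *pulagvev*.

pulagvev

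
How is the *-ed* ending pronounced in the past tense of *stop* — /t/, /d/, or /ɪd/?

The stem *stop* ends in a voiceless consonant other than /t/.
The -ed suffix is realized as /ɪd/ after /t, d/; as /t/ after other voiceless consonants; and as /d/ after other voiced sounds.
So -ed on *stop* is pronounced /t/.

/t/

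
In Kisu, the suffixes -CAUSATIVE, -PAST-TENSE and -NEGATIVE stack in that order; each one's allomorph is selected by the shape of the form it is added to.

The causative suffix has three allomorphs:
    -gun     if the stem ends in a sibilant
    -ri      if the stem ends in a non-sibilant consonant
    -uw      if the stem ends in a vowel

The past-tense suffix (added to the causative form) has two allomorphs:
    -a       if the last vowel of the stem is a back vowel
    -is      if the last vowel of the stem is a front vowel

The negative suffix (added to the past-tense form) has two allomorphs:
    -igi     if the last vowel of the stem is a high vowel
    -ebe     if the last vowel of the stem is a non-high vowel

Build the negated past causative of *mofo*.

Since the final sound of *mofo* is /o/ (a vowel), it takes -uw, giving *mofouw*.
The causative form *mofouw*: last vowel = /u/, a back vowel → -a → *mofouwa*.
The past-tense form *mofouwa*: last vowel = /a/, a non-high vowel → -ebe → *mofouwaebe*.

mofouwaebe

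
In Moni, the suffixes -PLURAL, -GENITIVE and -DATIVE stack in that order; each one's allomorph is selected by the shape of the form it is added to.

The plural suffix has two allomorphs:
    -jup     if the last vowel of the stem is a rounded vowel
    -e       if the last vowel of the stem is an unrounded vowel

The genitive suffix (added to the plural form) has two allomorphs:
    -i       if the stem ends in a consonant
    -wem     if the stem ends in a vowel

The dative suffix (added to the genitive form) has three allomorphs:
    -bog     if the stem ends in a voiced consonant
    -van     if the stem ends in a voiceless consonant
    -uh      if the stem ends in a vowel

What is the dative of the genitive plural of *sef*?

*sef* — last vowel /e/ (an unrounded vowel) → -e → *sefe*.
The plural form *sefe* — final sound /e/ (a vowel) → -wem → *sefewem*.
The final sound of the genitive form *sefewem* is /m/, which is a voiced consonant, so the dative suffix is -bog, giving *sefewembog*.

sefewembog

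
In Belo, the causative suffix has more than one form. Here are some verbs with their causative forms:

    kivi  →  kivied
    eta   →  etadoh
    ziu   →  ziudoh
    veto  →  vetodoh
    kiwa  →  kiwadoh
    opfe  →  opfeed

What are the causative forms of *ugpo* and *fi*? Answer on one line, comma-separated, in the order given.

The alternation tracks the last vowel of the stem — -ed when the last vowel of the stem is a front vowel (*kivi*, *opfe*); -doh when the last vowel of the stem is a back vowel (*eta*, *ziu*, *veto*, *kiwa*).
Since the last vowel of *ugpo* is /o/ (a back vowel), it takes -doh, giving *ugpodoh*.
Since the last vowel of *fi* is /i/ (a front vowel), it takes -ed, giving *fied*.

ugpodoh, fied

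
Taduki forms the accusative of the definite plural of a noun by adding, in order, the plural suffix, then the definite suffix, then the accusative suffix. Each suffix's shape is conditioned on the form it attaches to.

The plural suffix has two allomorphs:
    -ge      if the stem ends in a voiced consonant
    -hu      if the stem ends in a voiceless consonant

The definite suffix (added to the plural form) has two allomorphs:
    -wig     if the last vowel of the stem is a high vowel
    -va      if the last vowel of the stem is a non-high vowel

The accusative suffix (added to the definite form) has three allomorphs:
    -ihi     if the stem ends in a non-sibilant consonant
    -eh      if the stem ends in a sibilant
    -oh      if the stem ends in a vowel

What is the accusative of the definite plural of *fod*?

Since the final consonant of *fod* is /d/ (voiced), it takes -ge, giving *fodge*.
The plural form *fodge* — last vowel /e/ (a non-high vowel) → -va → *fodgeva*.
The definite form *fodgeva*: final sound = /a/, a vowel → -oh → *fodgevaoh*.

fodgevaoh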